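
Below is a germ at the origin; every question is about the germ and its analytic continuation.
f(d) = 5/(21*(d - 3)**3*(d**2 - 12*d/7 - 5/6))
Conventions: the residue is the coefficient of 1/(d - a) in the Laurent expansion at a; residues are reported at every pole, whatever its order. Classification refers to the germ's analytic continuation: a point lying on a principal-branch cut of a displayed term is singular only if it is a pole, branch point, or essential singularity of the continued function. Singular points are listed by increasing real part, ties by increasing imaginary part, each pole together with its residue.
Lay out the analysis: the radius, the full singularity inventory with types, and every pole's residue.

Radius of convergence at 0: -6/7 + (1/42)*sqrt(2766).
At 6/7 - (1/42)*sqrt(2766): a pole of order 1; residue -135330/2048383 + (1229850/944304563)*sqrt(2766).
At 6/7 + (1/42)*sqrt(2766): a pole of order 1; residue -135330/2048383 - (1229850/944304563)*sqrt(2766).
At 3: a pole of order 3; residue 270660/2048383.

Denominator factor (d - 3)^3: pole of order 3 at 3, modulus 3.
Denominator factor (d**2 - 12*d/7 - 5/6): discriminant 922/147, real irrational roots 6/7 + (1/42)*sqrt(2766) and 6/7 - (1/42)*sqrt(2766); poles of order 1, moduli 6/7 + (1/42)*sqrt(2766) and -6/7 + (1/42)*sqrt(2766).
The radius of convergence is the smallest modulus among the singular points: -6/7 + (1/42)*sqrt(2766).
The factor d**2 - 12*d/7 - 5/6 splits as (d - a)(d - a') with a = 6/7 - (1/42)*sqrt(2766), a' = 6/7 + (1/42)*sqrt(2766). At the order-1 pole a set g(d) = (d - a)*f(d) = [5/(21*(d - 3)**3)] / (d - a').
Simple pole: residue = g(a) at a = 6/7 - (1/42)*sqrt(2766), which is -135330/2048383 + (1229850/944304563)*sqrt(2766).
The factor d**2 - 12*d/7 - 5/6 splits as (d - a)(d - a') with a = 6/7 + (1/42)*sqrt(2766), a' = 6/7 - (1/42)*sqrt(2766). At the order-1 pole a set g(d) = (d - a)*f(d) = [5/(21*(d - 3)**3)] / (d - a').
Simple pole: residue = g(a) at a = 6/7 + (1/42)*sqrt(2766), which is -135330/2048383 - (1229850/944304563)*sqrt(2766).
At the order-3 pole 3 set g(d) = (d - (3))^3*f(d) = 5/(21*(d**2 - 12*d/7 - 5/6)).
Order-3 pole: residue = g''(a)/2; g''(3) = 541320/2048383, so the residue is 270660/2048383.
List the singular points by increasing real part (a conjugate pair: the negative imaginary part first).


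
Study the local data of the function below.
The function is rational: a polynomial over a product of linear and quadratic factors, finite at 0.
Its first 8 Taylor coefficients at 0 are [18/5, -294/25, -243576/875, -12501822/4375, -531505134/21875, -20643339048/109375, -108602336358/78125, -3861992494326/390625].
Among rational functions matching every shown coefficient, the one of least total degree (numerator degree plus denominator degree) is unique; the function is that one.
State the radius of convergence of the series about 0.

No rational of total degree below 6 reproduces all 8 coefficients; solving the [2/4] Pade equations on them gives f(j) = (-36*j**2/35 - 22*j/15 + 1/10)/((j - 1/6)**2*(j**2 + 3*j/5 + 1)), whose expansion matches every shown term.
Denominator factor (j - 1/6)^2: pole of order 2 at 1/6, modulus 1/6.
Denominator factor (j**2 + 3*j/5 + 1): discriminant -91/25, complex-conjugate roots (-3/10) + ((1/10)*sqrt(91))*i and (-3/10) - ((1/10)*sqrt(91))*i; poles of order 1, moduli 1 and 1.
The radius of convergence is the smallest modulus among the singular points: 1/6.

The radius of convergence is 1/6.


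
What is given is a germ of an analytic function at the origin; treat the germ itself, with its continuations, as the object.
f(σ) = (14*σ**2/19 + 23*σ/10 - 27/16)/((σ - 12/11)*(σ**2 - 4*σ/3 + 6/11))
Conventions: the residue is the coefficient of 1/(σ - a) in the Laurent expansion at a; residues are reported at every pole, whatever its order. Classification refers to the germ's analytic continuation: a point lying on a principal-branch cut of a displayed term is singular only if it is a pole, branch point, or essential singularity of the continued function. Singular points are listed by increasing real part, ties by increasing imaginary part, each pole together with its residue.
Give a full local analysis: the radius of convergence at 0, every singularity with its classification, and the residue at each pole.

Radius of convergence at 0: (1/11)*sqrt(66).
At (2/3) - ((1/33)*sqrt(110))*i: a pole of order 1; residue (-274307/103360) + ((79897/516800)*sqrt(110))*i.
At (2/3) + ((1/33)*sqrt(110))*i: a pole of order 1; residue (-274307/103360) - ((79897/516800)*sqrt(110))*i.
At 12/11: a pole of order 1; residue 312387/51680.

Denominator factor (σ**2 - 4*σ/3 + 6/11): discriminant -40/99, complex-conjugate roots (2/3) + ((1/33)*sqrt(110))*i and (2/3) - ((1/33)*sqrt(110))*i; poles of order 1, moduli (1/11)*sqrt(66) and (1/11)*sqrt(66).
Denominator factor (σ - 12/11): pole of order 1 at 12/11, modulus 12/11.
The radius of convergence is the smallest modulus among the singular points: (1/11)*sqrt(66).
The factor σ**2 - 4*σ/3 + 6/11 splits as (σ - a)(σ - a') with a = (2/3) - ((1/33)*sqrt(110))*i, a' = (2/3) + ((1/33)*sqrt(110))*i. At the order-1 pole a set g(σ) = (σ - a)*f(σ) = [(14*σ**2/19 + 23*σ/10 - 27/16)/(σ - 12/11)] / (σ - a').
Simple pole: residue = g(a) at a = (2/3) - ((1/33)*sqrt(110))*i, which is (-274307/103360) + ((79897/516800)*sqrt(110))*i.
The factor σ**2 - 4*σ/3 + 6/11 splits as (σ - a)(σ - a') with a = (2/3) + ((1/33)*sqrt(110))*i, a' = (2/3) - ((1/33)*sqrt(110))*i. At the order-1 pole a set g(σ) = (σ - a)*f(σ) = [(14*σ**2/19 + 23*σ/10 - 27/16)/(σ - 12/11)] / (σ - a').
Simple pole: residue = g(a) at a = (2/3) + ((1/33)*sqrt(110))*i, which is (-274307/103360) - ((79897/516800)*sqrt(110))*i.
At the order-1 pole 12/11 set g(σ) = (σ - (12/11))*f(σ) = (14*σ**2/19 + 23*σ/10 - 27/16)/(σ**2 - 4*σ/3 + 6/11).
Simple pole: residue = g(a) at a = 12/11, which is 312387/51680.
List the singular points by increasing real part (a conjugate pair: the negative imaginary part first).


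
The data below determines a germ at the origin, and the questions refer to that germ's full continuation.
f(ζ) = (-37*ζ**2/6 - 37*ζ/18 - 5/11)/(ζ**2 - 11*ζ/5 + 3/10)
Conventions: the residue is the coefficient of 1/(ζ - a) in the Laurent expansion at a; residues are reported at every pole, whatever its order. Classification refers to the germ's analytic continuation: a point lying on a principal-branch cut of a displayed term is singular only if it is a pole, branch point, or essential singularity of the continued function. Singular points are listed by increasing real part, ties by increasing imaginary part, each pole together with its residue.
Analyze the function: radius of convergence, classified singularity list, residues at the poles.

Radius of convergence at 0: 11/10 - (1/10)*sqrt(91).
At 11/10 - (1/10)*sqrt(91): a pole of order 1; residue -703/90 + (156311/180180)*sqrt(91).
At 11/10 + (1/10)*sqrt(91): a pole of order 1; residue -703/90 - (156311/180180)*sqrt(91).

Denominator factor (ζ**2 - 11*ζ/5 + 3/10): discriminant 91/25, real irrational roots 11/10 + (1/10)*sqrt(91) and 11/10 - (1/10)*sqrt(91); poles of order 1, moduli 11/10 + (1/10)*sqrt(91) and 11/10 - (1/10)*sqrt(91).
The radius of convergence is the smallest modulus among the singular points: 11/10 - (1/10)*sqrt(91).
The factor ζ**2 - 11*ζ/5 + 3/10 splits as (ζ - a)(ζ - a') with a = 11/10 - (1/10)*sqrt(91), a' = 11/10 + (1/10)*sqrt(91). At the order-1 pole a set g(ζ) = (ζ - a)*f(ζ) = [-37*ζ**2/6 - 37*ζ/18 - 5/11] / (ζ - a').
Simple pole: residue = g(a) at a = 11/10 - (1/10)*sqrt(91), which is -703/90 + (156311/180180)*sqrt(91).
The factor ζ**2 - 11*ζ/5 + 3/10 splits as (ζ - a)(ζ - a') with a = 11/10 + (1/10)*sqrt(91), a' = 11/10 - (1/10)*sqrt(91). At the order-1 pole a set g(ζ) = (ζ - a)*f(ζ) = [-37*ζ**2/6 - 37*ζ/18 - 5/11] / (ζ - a').
Simple pole: residue = g(a) at a = 11/10 + (1/10)*sqrt(91), which is -703/90 - (156311/180180)*sqrt(91).
List the singular points by increasing real part (a conjugate pair: the negative imaginary part first).


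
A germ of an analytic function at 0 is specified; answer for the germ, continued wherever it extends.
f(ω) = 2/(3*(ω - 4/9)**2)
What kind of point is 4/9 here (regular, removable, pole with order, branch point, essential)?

The denominator factor ω - 4/9 vanishes at 4/9 and appears to the power 2; the numerator there equals 2/3, nonzero, and no other factor vanishes.
Hence a pole whose order is the multiplicity, 2.

The point is a pole of order 2.


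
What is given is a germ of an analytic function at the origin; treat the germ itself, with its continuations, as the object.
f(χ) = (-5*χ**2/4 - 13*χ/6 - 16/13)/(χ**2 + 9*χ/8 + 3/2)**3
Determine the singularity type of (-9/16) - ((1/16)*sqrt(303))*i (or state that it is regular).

The point is a pole of order 3.

The denominator factor χ**2 + 9*χ/8 + 3/2 vanishes at (-9/16) - ((1/16)*sqrt(303))*i and appears to the power 3; the numerator there equals (7135/6656) + ((73/1536)*sqrt(303))*i, nonzero, and no other factor vanishes.
Hence a pole whose order is the multiplicity, 3.


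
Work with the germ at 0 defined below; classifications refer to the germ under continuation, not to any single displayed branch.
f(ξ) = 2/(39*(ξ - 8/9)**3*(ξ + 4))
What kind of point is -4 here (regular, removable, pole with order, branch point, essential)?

The denominator factor ξ + 4 vanishes at -4 and appears to the power 1; the numerator there equals 2/39, nonzero, and no other factor vanishes.
Hence a pole whose order is the multiplicity, 1.

The point is a pole of order 1.


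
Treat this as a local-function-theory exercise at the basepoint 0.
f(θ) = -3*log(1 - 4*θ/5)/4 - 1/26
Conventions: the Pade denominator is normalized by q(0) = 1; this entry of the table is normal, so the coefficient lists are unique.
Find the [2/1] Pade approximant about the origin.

Taylor coefficients needed (expand at 0): a_0 = -1/26, a_1 = 3/5, a_2 = 6/25, a_3 = 16/125.
Write the denominator as Q(θ) = 1 + q1*θ. Requiring Q*f - P = O(θ^4) with deg P <= 2 kills the coefficients of θ^3..θ^3 in Q*f:
  θ^3: a_3 + q1*a_2 = 0, i.e. 16/125 + (6/25)*q1 = 0.
Solving this linear system: q1 = -8/15.
The numerator is Q*f truncated at degree 2: P0 = a_0 = -1/26; P1 = a_1 + q1*a_0 = 121/195; P2 = a_2 + q1*a_1 = -2/25.

The Pade approximant has numerator coefficients [-1/26, 121/195, -2/25]; denominator coefficients [1, -8/15].


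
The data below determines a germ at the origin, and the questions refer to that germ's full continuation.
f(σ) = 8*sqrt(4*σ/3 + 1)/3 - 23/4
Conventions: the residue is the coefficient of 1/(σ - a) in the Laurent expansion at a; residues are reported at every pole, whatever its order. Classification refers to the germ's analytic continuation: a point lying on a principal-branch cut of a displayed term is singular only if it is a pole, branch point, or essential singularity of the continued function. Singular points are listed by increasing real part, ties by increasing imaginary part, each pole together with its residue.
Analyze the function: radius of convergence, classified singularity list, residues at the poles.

Branch term (8/3)*sqrt(1 - σ/(-3/4)): its argument vanishes at σ = -3/4, a square-root branch point, modulus 3/4.
The radius of convergence is the smallest modulus among the singular points: 3/4.

Radius of convergence at 0: 3/4.
At -3/4: an algebraic (square-root) branch point.


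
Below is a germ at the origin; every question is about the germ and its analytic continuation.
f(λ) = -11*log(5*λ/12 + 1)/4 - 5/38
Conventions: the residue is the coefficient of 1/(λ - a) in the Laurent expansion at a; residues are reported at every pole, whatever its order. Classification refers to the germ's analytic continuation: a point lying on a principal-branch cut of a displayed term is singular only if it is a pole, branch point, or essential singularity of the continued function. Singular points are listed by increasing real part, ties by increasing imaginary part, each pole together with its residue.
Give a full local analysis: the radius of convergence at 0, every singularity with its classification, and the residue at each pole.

Branch term (-11/4)*log(1 - λ/(-12/5)): its argument vanishes at λ = -12/5, a logarithmic branch point, modulus 12/5.
The radius of convergence is the smallest modulus among the singular points: 12/5.

Radius of convergence at 0: 12/5.
At -12/5: a logarithmic branch point.


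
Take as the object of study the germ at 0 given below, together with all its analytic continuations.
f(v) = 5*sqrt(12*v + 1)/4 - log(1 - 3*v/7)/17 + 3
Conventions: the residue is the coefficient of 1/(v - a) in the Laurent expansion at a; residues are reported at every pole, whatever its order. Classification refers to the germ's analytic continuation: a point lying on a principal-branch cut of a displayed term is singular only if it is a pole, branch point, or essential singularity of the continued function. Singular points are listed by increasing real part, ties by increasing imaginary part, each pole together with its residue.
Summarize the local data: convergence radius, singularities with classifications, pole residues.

Branch term (5/4)*sqrt(1 - v/(-1/12)): its argument vanishes at v = -1/12, a square-root branch point, modulus 1/12.
Branch term (-1/17)*log(1 - v/(7/3)): its argument vanishes at v = 7/3, a logarithmic branch point, modulus 7/3.
The radius of convergence is the smallest modulus among the singular points: 1/12.
List the singular points by increasing real part (a conjugate pair: the negative imaginary part first).

Radius of convergence at 0: 1/12.
At -1/12: an algebraic (square-root) branch point.
At 7/3: a logarithmic branch point.


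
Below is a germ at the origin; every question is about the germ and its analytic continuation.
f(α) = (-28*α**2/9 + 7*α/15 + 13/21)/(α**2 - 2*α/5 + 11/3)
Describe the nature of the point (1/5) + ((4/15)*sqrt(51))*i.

The denominator factor α**2 - 2*α/5 + 11/3 vanishes at (1/5) + ((4/15)*sqrt(51))*i and appears to the power 1; the numerator there equals (11218/945) - ((28/135)*sqrt(51))*i, nonzero, and no other factor vanishes.
Hence a pole whose order is the multiplicity, 1.

The point is a pole of order 1.


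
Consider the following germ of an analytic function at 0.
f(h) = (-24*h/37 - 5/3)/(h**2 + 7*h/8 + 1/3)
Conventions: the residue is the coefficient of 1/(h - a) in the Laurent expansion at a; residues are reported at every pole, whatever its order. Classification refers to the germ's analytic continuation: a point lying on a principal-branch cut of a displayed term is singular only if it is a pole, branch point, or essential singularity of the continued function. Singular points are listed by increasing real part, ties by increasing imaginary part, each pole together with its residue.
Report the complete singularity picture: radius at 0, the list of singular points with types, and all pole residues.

Radius of convergence at 0: (1/3)*sqrt(3).
At (-7/16) - ((1/48)*sqrt(327))*i: a pole of order 1; residue (-12/37) - ((1228/12099)*sqrt(327))*i.
At (-7/16) + ((1/48)*sqrt(327))*i: a pole of order 1; residue (-12/37) + ((1228/12099)*sqrt(327))*i.

Denominator factor (h**2 + 7*h/8 + 1/3): discriminant -109/192, complex-conjugate roots (-7/16) + ((1/48)*sqrt(327))*i and (-7/16) - ((1/48)*sqrt(327))*i; poles of order 1, moduli (1/3)*sqrt(3) and (1/3)*sqrt(3).
The radius of convergence is the smallest modulus among the singular points: (1/3)*sqrt(3).
The factor h**2 + 7*h/8 + 1/3 splits as (h - a)(h - a') with a = (-7/16) - ((1/48)*sqrt(327))*i, a' = (-7/16) + ((1/48)*sqrt(327))*i. At the order-1 pole a set g(h) = (h - a)*f(h) = [-24*h/37 - 5/3] / (h - a').
Simple pole: residue = g(a) at a = (-7/16) - ((1/48)*sqrt(327))*i, which is (-12/37) - ((1228/12099)*sqrt(327))*i.
The factor h**2 + 7*h/8 + 1/3 splits as (h - a)(h - a') with a = (-7/16) + ((1/48)*sqrt(327))*i, a' = (-7/16) - ((1/48)*sqrt(327))*i. At the order-1 pole a set g(h) = (h - a)*f(h) = [-24*h/37 - 5/3] / (h - a').
Simple pole: residue = g(a) at a = (-7/16) + ((1/48)*sqrt(327))*i, which is (-12/37) + ((1228/12099)*sqrt(327))*i.
List the singular points by increasing real part (a conjugate pair: the negative imaginary part first).


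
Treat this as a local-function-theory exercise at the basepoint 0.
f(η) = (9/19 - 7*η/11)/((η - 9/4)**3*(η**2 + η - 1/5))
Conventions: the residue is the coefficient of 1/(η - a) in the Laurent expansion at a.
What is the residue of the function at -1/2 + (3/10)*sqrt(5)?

The factor η**2 + η - 1/5 splits as (η - a)(η - a') with a = -1/2 + (3/10)*sqrt(5), a' = -1/2 - (3/10)*sqrt(5). At the order-1 pole a set g(η) = (η - a)*f(η) = [(9/19 - 7*η/11)/(η - 9/4)**3] / (η - a').
Simple pole: residue = g(a) at a = -1/2 + (3/10)*sqrt(5), which is -145794400/38501981881 - (1367819360/115505945643)*sqrt(5).

The residue is -145794400/38501981881 - (1367819360/115505945643)*sqrt(5).


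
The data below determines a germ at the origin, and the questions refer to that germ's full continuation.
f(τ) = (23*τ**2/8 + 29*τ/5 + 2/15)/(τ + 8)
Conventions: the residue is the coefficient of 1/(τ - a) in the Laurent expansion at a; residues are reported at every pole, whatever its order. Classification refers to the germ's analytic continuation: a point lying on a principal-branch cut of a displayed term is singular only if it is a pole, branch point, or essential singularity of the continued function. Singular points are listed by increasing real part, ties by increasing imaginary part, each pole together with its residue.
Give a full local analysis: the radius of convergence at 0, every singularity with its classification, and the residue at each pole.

Denominator factor (τ + 8): pole of order 1 at -8, modulus 8.
The radius of convergence is the smallest modulus among the singular points: 8.
At the order-1 pole -8 set g(τ) = (τ - (-8))*f(τ) = 23*τ**2/8 + 29*τ/5 + 2/15.
Simple pole: residue = g(a) at a = -8, which is 2066/15.

Radius of convergence at 0: 8.
At -8: a pole of order 1; residue 2066/15.


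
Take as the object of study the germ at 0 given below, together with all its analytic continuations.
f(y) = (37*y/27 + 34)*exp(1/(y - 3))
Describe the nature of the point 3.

The exponent 1/(y - (3)) has a pole at 3, so exp(1/(y - (3))) takes every nonzero value near it: an essential singularity (not a pole of any order).

The point is an essential singularity.


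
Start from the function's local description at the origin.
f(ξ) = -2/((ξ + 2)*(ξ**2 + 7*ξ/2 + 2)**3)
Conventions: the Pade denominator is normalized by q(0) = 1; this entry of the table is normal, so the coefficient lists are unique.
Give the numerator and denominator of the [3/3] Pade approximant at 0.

Taylor coefficients needed (expand at 0): a_0 = -1/8, a_1 = 23/32, a_2 = -79/32, a_3 = 1695/256, a_4 = -31419/2048, a_5 = 264585/8192, a_6 = -1041811/16384.
Write the denominator as Q(ξ) = 1 + q1*ξ + q2*ξ^2 + q3*ξ^3. Requiring Q*f - P = O(ξ^7) with deg P <= 3 kills the coefficients of ξ^4..ξ^6 in Q*f:
  ξ^4: a_4 + q1*a_3 + q2*a_2 + q3*a_1 = 0, i.e. -31419/2048 + (1695/256)*q1 + (-79/32)*q2 + (23/32)*q3 = 0.
  ξ^5: a_5 + q1*a_4 + q2*a_3 + q3*a_2 = 0, i.e. 264585/8192 + (-31419/2048)*q1 + (1695/256)*q2 + (-79/32)*q3 = 0.
  ξ^6: a_6 + q1*a_5 + q2*a_4 + q3*a_3 = 0, i.e. -1041811/16384 + (264585/8192)*q1 + (-31419/2048)*q2 + (1695/256)*q3 = 0.
Solving this linear system: q1 = 2496790961/555516372, q2 = 5127837397/740688496, q3 = 11021894457/2962753984.
The numerator is Q*f truncated at degree 3: P0 = a_0 = -1/8; P1 = a_1 + q1*a_0 = 348714089/2222065488; P2 = a_2 + q1*a_1 + q2*a_0 = -460778369/4444130976; P3 = a_3 + q1*a_2 + q2*a_1 + q3*a_0 = 321159827/8888261952.

The Pade approximant has numerator coefficients [-1/8, 348714089/2222065488, -460778369/4444130976, 321159827/8888261952]; denominator coefficients [1, 2496790961/555516372, 5127837397/740688496, 11021894457/2962753984].


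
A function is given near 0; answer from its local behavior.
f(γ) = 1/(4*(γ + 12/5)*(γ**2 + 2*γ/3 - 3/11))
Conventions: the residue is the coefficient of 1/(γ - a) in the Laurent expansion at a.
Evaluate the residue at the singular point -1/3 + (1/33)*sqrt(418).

The residue is -275/8552 + (1705/324976)*sqrt(418).

The factor γ**2 + 2*γ/3 - 3/11 splits as (γ - a)(γ - a') with a = -1/3 + (1/33)*sqrt(418), a' = -1/3 - (1/33)*sqrt(418). At the order-1 pole a set g(γ) = (γ - a)*f(γ) = [1/(4*(γ + 12/5))] / (γ - a').
Simple pole: residue = g(a) at a = -1/3 + (1/33)*sqrt(418), which is -275/8552 + (1705/324976)*sqrt(418).


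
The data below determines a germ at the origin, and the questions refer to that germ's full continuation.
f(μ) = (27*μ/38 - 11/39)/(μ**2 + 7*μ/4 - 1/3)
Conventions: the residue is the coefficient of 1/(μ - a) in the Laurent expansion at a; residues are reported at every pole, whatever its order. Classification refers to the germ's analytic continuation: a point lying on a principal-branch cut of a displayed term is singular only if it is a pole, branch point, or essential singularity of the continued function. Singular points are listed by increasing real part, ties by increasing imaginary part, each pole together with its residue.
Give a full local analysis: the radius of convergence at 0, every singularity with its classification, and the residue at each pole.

Radius of convergence at 0: -7/8 + (1/24)*sqrt(633).
At -7/8 - (1/24)*sqrt(633): a pole of order 1; residue 27/76 + (10715/625404)*sqrt(633).
At -7/8 + (1/24)*sqrt(633): a pole of order 1; residue 27/76 - (10715/625404)*sqrt(633).

Denominator factor (μ**2 + 7*μ/4 - 1/3): discriminant 211/48, real irrational roots -7/8 + (1/24)*sqrt(633) and -7/8 - (1/24)*sqrt(633); poles of order 1, moduli -7/8 + (1/24)*sqrt(633) and 7/8 + (1/24)*sqrt(633).
The radius of convergence is the smallest modulus among the singular points: -7/8 + (1/24)*sqrt(633).
The factor μ**2 + 7*μ/4 - 1/3 splits as (μ - a)(μ - a') with a = -7/8 - (1/24)*sqrt(633), a' = -7/8 + (1/24)*sqrt(633). At the order-1 pole a set g(μ) = (μ - a)*f(μ) = [27*μ/38 - 11/39] / (μ - a').
Simple pole: residue = g(a) at a = -7/8 - (1/24)*sqrt(633), which is 27/76 + (10715/625404)*sqrt(633).
The factor μ**2 + 7*μ/4 - 1/3 splits as (μ - a)(μ - a') with a = -7/8 + (1/24)*sqrt(633), a' = -7/8 - (1/24)*sqrt(633). At the order-1 pole a set g(μ) = (μ - a)*f(μ) = [27*μ/38 - 11/39] / (μ - a').
Simple pole: residue = g(a) at a = -7/8 + (1/24)*sqrt(633), which is 27/76 - (10715/625404)*sqrt(633).
List the singular points by increasing real part (a conjugate pair: the negative imaginary part first).


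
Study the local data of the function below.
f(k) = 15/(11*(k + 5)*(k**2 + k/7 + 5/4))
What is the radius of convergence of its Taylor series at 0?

Denominator factor (k + 5): pole of order 1 at -5, modulus 5.
Denominator factor (k**2 + k/7 + 5/4): discriminant -244/49, complex-conjugate roots (-1/14) + ((1/7)*sqrt(61))*i and (-1/14) - ((1/7)*sqrt(61))*i; poles of order 1, moduli (1/2)*sqrt(5) and (1/2)*sqrt(5).
The radius of convergence is the smallest modulus among the singular points: (1/2)*sqrt(5).

The radius of convergence is (1/2)*sqrt(5).


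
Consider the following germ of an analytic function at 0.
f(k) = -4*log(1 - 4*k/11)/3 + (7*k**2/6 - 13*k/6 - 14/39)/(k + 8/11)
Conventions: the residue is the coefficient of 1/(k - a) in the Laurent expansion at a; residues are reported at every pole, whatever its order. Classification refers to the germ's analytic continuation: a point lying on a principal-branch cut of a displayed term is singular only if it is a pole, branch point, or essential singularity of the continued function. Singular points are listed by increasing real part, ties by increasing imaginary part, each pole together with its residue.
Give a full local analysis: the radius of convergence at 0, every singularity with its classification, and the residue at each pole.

Radius of convergence at 0: 8/11.
At -8/11: a pole of order 1; residue 8654/4719.
At 11/4: a logarithmic branch point.

Denominator factor (k + 8/11): pole of order 1 at -8/11, modulus 8/11.
Branch term (-4/3)*log(1 - k/(11/4)): its argument vanishes at k = 11/4, a logarithmic branch point, modulus 11/4.
The radius of convergence is the smallest modulus among the singular points: 8/11.
The branch term is analytic at -8/11 and contributes nothing to the residue; only the rational part matters.
At the order-1 pole -8/11 set g(k) = (k - (-8/11))*(rational part) = 7*k**2/6 - 13*k/6 - 14/39.
Simple pole: residue = g(a) at a = -8/11, which is 8654/4719.
List the singular points by increasing real part (a conjugate pair: the negative imaginary part first).


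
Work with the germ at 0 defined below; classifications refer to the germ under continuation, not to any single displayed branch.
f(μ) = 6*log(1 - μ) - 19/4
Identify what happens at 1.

The term (6)*log(1 - μ/(1)) has argument 1 - 1/(1) = 0 at 1: a logarithmic (infinitely-sheeted) branch point; the remaining terms are analytic or single-valued there.

The point is a logarithmic branch point.


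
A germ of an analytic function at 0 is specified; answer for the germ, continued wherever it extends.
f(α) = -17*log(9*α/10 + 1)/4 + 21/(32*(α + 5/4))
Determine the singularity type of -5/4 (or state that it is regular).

The denominator factor α + 5/4 vanishes at -5/4 and appears to the power 1; the numerator there equals 21/32, nonzero, and no other factor vanishes.
The branch terms are analytic at this point.
Hence a pole whose order is the multiplicity, 1.

The point is a pole of order 1.


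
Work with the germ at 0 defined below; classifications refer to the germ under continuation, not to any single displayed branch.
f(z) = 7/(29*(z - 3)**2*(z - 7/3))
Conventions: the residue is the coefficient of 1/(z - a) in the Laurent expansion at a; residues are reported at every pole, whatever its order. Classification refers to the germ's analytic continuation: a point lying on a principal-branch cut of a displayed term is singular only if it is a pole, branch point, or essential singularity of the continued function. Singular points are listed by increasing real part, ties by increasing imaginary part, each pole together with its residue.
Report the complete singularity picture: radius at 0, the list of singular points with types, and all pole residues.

Radius of convergence at 0: 7/3.
At 7/3: a pole of order 1; residue 63/116.
At 3: a pole of order 2; residue -63/116.

Denominator factor (z - 3)^2: pole of order 2 at 3, modulus 3.
Denominator factor (z - 7/3): pole of order 1 at 7/3, modulus 7/3.
The radius of convergence is the smallest modulus among the singular points: 7/3.
At the order-1 pole 7/3 set g(z) = (z - (7/3))*f(z) = 7/(29*(z - 3)**2).
Simple pole: residue = g(a) at a = 7/3, which is 63/116.
At the order-2 pole 3 set g(z) = (z - (3))^2*f(z) = 7/(29*(z - 7/3)).
Order-2 pole: residue = g'(a); g'(3) = -63/116, so the residue is -63/116.
List the singular points by increasing real part (a conjugate pair: the negative imaginary part first).


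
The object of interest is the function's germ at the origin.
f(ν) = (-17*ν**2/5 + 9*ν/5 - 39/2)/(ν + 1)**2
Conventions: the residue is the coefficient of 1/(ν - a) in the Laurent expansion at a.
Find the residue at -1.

At the order-2 pole -1 set g(ν) = (ν - (-1))^2*f(ν) = -17*ν**2/5 + 9*ν/5 - 39/2.
Order-2 pole: residue = g'(a); g'(-1) = 43/5, so the residue is 43/5.

The residue is 43/5.


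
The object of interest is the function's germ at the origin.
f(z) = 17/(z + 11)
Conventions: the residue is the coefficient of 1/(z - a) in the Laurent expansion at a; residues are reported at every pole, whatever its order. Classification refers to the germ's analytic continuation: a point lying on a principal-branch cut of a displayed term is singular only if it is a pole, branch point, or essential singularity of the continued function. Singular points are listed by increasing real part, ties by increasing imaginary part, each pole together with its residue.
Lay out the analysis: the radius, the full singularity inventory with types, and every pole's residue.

Radius of convergence at 0: 11.
At -11: a pole of order 1; residue 17.

Denominator factor (z + 11): pole of order 1 at -11, modulus 11.
The radius of convergence is the smallest modulus among the singular points: 11.
At the order-1 pole -11 set g(z) = (z - (-11))*f(z) = 17.
Simple pole: residue = g(a) at a = -11, which is 17.


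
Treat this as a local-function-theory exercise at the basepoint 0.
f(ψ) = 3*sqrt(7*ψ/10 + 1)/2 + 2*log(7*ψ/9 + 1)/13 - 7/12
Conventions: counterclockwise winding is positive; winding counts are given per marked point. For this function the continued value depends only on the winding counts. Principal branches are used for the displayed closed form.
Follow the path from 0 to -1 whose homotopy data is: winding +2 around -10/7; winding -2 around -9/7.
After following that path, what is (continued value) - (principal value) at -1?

The rational part is single-valued and drops out of the difference; each branch term changes only by its own monodromy.
(3/2)*sqrt(1 - ψ/(-10/7)): winding +2 is even, the square root returns to the same sheet, contribution 0.
(2/13)*log(1 - ψ/(-9/7)): each positive loop around -9/7 adds 2*pi*i to the log, so winding -2 contributes (2/13)*(-2)*2*pi*i = -(8/13)*pi*i.
Summing the contributions at ψ = -1 gives -(8/13)*pi*i.

Continued minus principal equals -(8/13)*pi*i.


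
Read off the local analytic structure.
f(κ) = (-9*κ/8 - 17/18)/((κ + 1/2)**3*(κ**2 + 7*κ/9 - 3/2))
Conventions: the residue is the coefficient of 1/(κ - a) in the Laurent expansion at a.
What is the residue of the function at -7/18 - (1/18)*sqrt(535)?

The factor κ**2 + 7*κ/9 - 3/2 splits as (κ - a)(κ - a') with a = -7/18 - (1/18)*sqrt(535), a' = -7/18 + (1/18)*sqrt(535). At the order-1 pole a set g(κ) = (κ - a)*f(κ) = [(-9*κ/8 - 17/18)/(κ + 1/2)**3] / (κ - a').
Simple pole: residue = g(a) at a = -7/18 - (1/18)*sqrt(535), which is -10969/410758 + (2398891/219755530)*sqrt(535).

The residue is -10969/410758 + (2398891/219755530)*sqrt(535).


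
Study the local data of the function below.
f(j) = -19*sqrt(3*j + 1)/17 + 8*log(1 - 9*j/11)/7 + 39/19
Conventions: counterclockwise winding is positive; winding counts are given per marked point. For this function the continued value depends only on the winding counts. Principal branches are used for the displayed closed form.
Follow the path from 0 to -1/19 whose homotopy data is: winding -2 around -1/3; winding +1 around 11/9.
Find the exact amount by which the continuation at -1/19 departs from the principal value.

Continued minus principal equals (16/7)*pi*i.

The rational part is single-valued and drops out of the difference; each branch term changes only by its own monodromy.
(8/7)*log(1 - j/(11/9)): each positive loop around 11/9 adds 2*pi*i to the log, so winding +1 contributes (8/7)*(1)*2*pi*i = (16/7)*pi*i.
(-19/17)*sqrt(1 - j/(-1/3)): winding -2 is even, the square root returns to the same sheet, contribution 0.
Summing the contributions at j = -1/19 gives (16/7)*pi*i.


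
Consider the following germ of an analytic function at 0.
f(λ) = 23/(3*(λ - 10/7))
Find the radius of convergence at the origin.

The radius of convergence is 10/7.

Denominator factor (λ - 10/7): pole of order 1 at 10/7, modulus 10/7.
The radius of convergence is the smallest modulus among the singular points: 10/7.


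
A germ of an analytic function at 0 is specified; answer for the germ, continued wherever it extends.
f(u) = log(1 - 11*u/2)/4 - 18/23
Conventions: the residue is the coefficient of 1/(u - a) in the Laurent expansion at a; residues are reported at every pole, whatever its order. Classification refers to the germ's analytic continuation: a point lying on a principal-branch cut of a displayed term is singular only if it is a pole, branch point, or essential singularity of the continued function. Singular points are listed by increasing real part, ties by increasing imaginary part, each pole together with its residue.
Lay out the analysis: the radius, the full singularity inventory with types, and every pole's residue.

Radius of convergence at 0: 2/11.
At 2/11: a logarithmic branch point.

Branch term (1/4)*log(1 - u/(2/11)): its argument vanishes at u = 2/11, a logarithmic branch point, modulus 2/11.
The radius of convergence is the smallest modulus among the singular points: 2/11.


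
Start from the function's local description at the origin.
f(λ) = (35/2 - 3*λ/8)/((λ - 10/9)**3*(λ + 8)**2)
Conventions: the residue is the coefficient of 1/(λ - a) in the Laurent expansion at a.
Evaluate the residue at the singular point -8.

The residue is -37179/4410944.

At the order-2 pole -8 set g(λ) = (λ - (-8))^2*f(λ) = (35/2 - 3*λ/8)/(λ - 10/9)**3.
Order-2 pole: residue = g'(a); g'(-8) = -37179/4410944, so the residue is -37179/4410944.


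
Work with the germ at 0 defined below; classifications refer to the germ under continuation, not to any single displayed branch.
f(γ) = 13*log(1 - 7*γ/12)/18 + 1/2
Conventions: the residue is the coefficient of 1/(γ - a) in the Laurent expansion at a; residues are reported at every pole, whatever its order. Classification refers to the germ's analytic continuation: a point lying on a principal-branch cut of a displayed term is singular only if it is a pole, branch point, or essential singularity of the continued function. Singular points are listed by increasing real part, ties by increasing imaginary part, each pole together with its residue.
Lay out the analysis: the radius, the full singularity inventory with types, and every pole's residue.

Radius of convergence at 0: 12/7.
At 12/7: a logarithmic branch point.

Branch term (13/18)*log(1 - γ/(12/7)): its argument vanishes at γ = 12/7, a logarithmic branch point, modulus 12/7.
The radius of convergence is the smallest modulus among the singular points: 12/7.


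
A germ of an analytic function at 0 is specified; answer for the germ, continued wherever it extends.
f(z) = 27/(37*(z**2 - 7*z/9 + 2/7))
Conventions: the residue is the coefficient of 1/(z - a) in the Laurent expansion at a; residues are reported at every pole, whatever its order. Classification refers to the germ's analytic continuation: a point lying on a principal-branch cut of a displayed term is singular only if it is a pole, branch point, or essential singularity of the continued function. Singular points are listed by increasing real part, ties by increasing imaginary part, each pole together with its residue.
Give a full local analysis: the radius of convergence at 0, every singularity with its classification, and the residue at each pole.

Denominator factor (z**2 - 7*z/9 + 2/7): discriminant -305/567, complex-conjugate roots (7/18) + ((1/126)*sqrt(2135))*i and (7/18) - ((1/126)*sqrt(2135))*i; poles of order 1, moduli (1/7)*sqrt(14) and (1/7)*sqrt(14).
The radius of convergence is the smallest modulus among the singular points: (1/7)*sqrt(14).
The factor z**2 - 7*z/9 + 2/7 splits as (z - a)(z - a') with a = (7/18) - ((1/126)*sqrt(2135))*i, a' = (7/18) + ((1/126)*sqrt(2135))*i. At the order-1 pole a set g(z) = (z - a)*f(z) = [27/37] / (z - a').
Simple pole: residue = g(a) at a = (7/18) - ((1/126)*sqrt(2135))*i, which is ((243/11285)*sqrt(2135))*i.
The factor z**2 - 7*z/9 + 2/7 splits as (z - a)(z - a') with a = (7/18) + ((1/126)*sqrt(2135))*i, a' = (7/18) - ((1/126)*sqrt(2135))*i. At the order-1 pole a set g(z) = (z - a)*f(z) = [27/37] / (z - a').
Simple pole: residue = g(a) at a = (7/18) + ((1/126)*sqrt(2135))*i, which is -((243/11285)*sqrt(2135))*i.
List the singular points by increasing real part (a conjugate pair: the negative imaginary part first).

Radius of convergence at 0: (1/7)*sqrt(14).
At (7/18) - ((1/126)*sqrt(2135))*i: a pole of order 1; residue ((243/11285)*sqrt(2135))*i.
At (7/18) + ((1/126)*sqrt(2135))*i: a pole of order 1; residue -((243/11285)*sqrt(2135))*i.


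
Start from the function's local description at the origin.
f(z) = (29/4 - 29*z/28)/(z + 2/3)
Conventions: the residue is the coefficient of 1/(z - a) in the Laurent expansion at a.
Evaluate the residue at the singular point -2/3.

At the order-1 pole -2/3 set g(z) = (z - (-2/3))*f(z) = 29/4 - 29*z/28.
Simple pole: residue = g(a) at a = -2/3, which is 667/84.

The residue is 667/84.


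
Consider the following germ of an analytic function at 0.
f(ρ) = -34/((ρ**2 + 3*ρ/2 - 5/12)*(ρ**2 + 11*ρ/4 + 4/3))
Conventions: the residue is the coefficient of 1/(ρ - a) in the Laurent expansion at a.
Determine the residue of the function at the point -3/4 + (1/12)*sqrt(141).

The residue is -4080/167 + (10608/7849)*sqrt(141).

The factor ρ**2 + 3*ρ/2 - 5/12 splits as (ρ - a)(ρ - a') with a = -3/4 + (1/12)*sqrt(141), a' = -3/4 - (1/12)*sqrt(141). At the order-1 pole a set g(ρ) = (ρ - a)*f(ρ) = [-34/(ρ**2 + 11*ρ/4 + 4/3)] / (ρ - a').
Simple pole: residue = g(a) at a = -3/4 + (1/12)*sqrt(141), which is -4080/167 + (10608/7849)*sqrt(141).


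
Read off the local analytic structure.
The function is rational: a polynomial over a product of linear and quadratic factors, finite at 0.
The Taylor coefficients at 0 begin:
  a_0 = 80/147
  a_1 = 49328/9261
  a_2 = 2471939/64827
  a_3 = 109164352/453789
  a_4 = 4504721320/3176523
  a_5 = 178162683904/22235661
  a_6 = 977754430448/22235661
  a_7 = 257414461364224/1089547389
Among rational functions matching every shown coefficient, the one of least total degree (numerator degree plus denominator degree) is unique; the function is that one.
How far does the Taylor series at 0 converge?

No rational of total degree below 6 reproduces all 8 coefficients; solving the [2/4] Pade equations on them gives f(λ) = (9*λ**2/16 + 29*λ/27 + 5/3)/(λ**2 + 8*λ - 7/4)**2, whose expansion matches every shown term.
Denominator factor (λ**2 + 8*λ - 7/4)^2: discriminant 71, real irrational roots -4 + (1/2)*sqrt(71) and -4 - (1/2)*sqrt(71); poles of order 2, moduli -4 + (1/2)*sqrt(71) and 4 + (1/2)*sqrt(71).
The radius of convergence is the smallest modulus among the singular points: -4 + (1/2)*sqrt(71).

The radius of convergence is -4 + (1/2)*sqrt(71).


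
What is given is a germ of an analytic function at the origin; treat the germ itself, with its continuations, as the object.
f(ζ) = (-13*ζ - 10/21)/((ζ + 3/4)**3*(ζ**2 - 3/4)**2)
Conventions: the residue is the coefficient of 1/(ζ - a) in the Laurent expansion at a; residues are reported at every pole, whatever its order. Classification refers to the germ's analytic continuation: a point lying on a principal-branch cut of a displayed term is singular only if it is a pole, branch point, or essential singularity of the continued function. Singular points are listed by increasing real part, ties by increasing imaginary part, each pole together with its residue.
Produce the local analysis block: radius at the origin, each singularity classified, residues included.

Denominator factor (ζ**2 - 3/4)^2: discriminant 3, real irrational roots (1/2)*sqrt(3) and -(1/2)*sqrt(3); poles of order 2, moduli (1/2)*sqrt(3) and (1/2)*sqrt(3).
Denominator factor (ζ + 3/4)^3: pole of order 3 at -3/4, modulus 3/4.
The radius of convergence is the smallest modulus among the singular points: 3/4.
The factor ζ**2 - 3/4 splits as (ζ - a)(ζ - a') with a = -(1/2)*sqrt(3), a' = (1/2)*sqrt(3). At the order-2 pole a set g(ζ) = (ζ - a)^2*f(ζ) = [(-13*ζ - 10/21)/(ζ + 3/4)**3] / (ζ - a')^2.
Order-2 pole: residue = g'(a); g'(-(1/2)*sqrt(3)) = -16833536/567 - (1079936/63)*sqrt(3), so the residue is -16833536/567 - (1079936/63)*sqrt(3).
At the order-3 pole -3/4 set g(ζ) = (ζ - (-3/4))^3*f(ζ) = (-13*ζ - 10/21)/(ζ**2 - 3/4)**2.
Order-3 pole: residue = g''(a)/2; g''(-3/4) = 67334144/567, so the residue is 33667072/567.
The factor ζ**2 - 3/4 splits as (ζ - a)(ζ - a') with a = (1/2)*sqrt(3), a' = -(1/2)*sqrt(3). At the order-2 pole a set g(ζ) = (ζ - a)^2*f(ζ) = [(-13*ζ - 10/21)/(ζ + 3/4)**3] / (ζ - a')^2.
Order-2 pole: residue = g'(a); g'((1/2)*sqrt(3)) = -16833536/567 + (1079936/63)*sqrt(3), so the residue is -16833536/567 + (1079936/63)*sqrt(3).
List the singular points by increasing real part (a conjugate pair: the negative imaginary part first).

Radius of convergence at 0: 3/4.
At -(1/2)*sqrt(3): a pole of order 2; residue -16833536/567 - (1079936/63)*sqrt(3).
At -3/4: a pole of order 3; residue 33667072/567.
At (1/2)*sqrt(3): a pole of order 2; residue -16833536/567 + (1079936/63)*sqrt(3).
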